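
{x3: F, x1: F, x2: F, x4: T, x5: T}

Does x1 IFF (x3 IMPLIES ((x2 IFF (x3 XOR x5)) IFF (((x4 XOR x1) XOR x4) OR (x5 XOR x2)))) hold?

F

x3 XOR x5 = F XOR T = T
x2 IFF (x3 XOR x5) = F IFF T = F
x4 XOR x1 = T XOR F = T
(x4 XOR x1) XOR x4 = T XOR T = F
x5 XOR x2 = T XOR F = T
((x4 XOR x1) XOR x4) OR (x5 XOR x2) = F OR T = T
(x2 IFF (x3 XOR x5)) IFF (((x4 XOR x1) XOR x4) OR (x5 XOR x2)) = F IFF T = F
x3 IMPLIES ((x2 IFF (x3 XOR x5)) IFF (((x4 XOR x1) XOR x4) OR (x5 XOR x2))) = F IMPLIES F = T
x1 IFF (x3 IMPLIES ((x2 IFF (x3 XOR x5)) IFF (((x4 XOR x1) XOR x4) OR (x5 XOR x2)))) = F IFF T = F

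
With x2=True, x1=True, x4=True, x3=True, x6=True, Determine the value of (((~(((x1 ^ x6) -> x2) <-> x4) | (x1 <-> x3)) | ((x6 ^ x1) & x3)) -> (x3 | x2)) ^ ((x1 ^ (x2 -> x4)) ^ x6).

False

x1 ^ x6 = True ^ True = False
(x1 ^ x6) -> x2 = False -> True = True
((x1 ^ x6) -> x2) <-> x4 = True <-> True = True
~(((x1 ^ x6) -> x2) <-> x4) = ~True = False
x1 <-> x3 = True <-> True = True
~(((x1 ^ x6) -> x2) <-> x4) | (x1 <-> x3) = False | True = True
x6 ^ x1 = True ^ True = False
(x6 ^ x1) & x3 = False & True = False
(~(((x1 ^ x6) -> x2) <-> x4) | (x1 <-> x3)) | ((x6 ^ x1) & x3) = True | False = True
x3 | x2 = True | True = True
((~(((x1 ^ x6) -> x2) <-> x4) | (x1 <-> x3)) | ((x6 ^ x1) & x3)) -> (x3 | x2) = True -> True = True
x2 -> x4 = True -> True = True
x1 ^ (x2 -> x4) = True ^ True = False
(x1 ^ (x2 -> x4)) ^ x6 = False ^ True = True
(((~(((x1 ^ x6) -> x2) <-> x4) | (x1 <-> x3)) | ((x6 ^ x1) & x3)) -> (x3 | x2)) ^ ((x1 ^ (x2 -> x4)) ^ x6) = True ^ True = False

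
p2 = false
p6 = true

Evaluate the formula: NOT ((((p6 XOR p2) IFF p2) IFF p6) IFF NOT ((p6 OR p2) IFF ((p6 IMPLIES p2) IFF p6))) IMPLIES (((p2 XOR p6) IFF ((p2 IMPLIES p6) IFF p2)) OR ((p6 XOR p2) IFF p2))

Substituting p2=false, p6=true:
p6 XOR p2 = true XOR false = true
(p6 XOR p2) IFF p2 = true IFF false = false
((p6 XOR p2) IFF p2) IFF p6 = false IFF true = false
p6 OR p2 = true OR false = true
p6 IMPLIES p2 = true IMPLIES false = false
(p6 IMPLIES p2) IFF p6 = false IFF true = false
(p6 OR p2) IFF ((p6 IMPLIES p2) IFF p6) = true IFF false = false
NOT ((p6 OR p2) IFF ((p6 IMPLIES p2) IFF p6)) = NOT false = true
(((p6 XOR p2) IFF p2) IFF p6) IFF NOT ((p6 OR p2) IFF ((p6 IMPLIES p2) IFF p6)) = false IFF true = false
NOT ((((p6 XOR p2) IFF p2) IFF p6) IFF NOT ((p6 OR p2) IFF ((p6 IMPLIES p2) IFF p6))) = NOT false = true
p2 XOR p6 = false XOR true = true
p2 IMPLIES p6 = false IMPLIES true = true
(p2 IMPLIES p6) IFF p2 = true IFF false = false
(p2 XOR p6) IFF ((p2 IMPLIES p6) IFF p2) = true IFF false = false
p6 XOR p2 = true XOR false = true
(p6 XOR p2) IFF p2 = true IFF false = false
((p2 XOR p6) IFF ((p2 IMPLIES p6) IFF p2)) OR ((p6 XOR p2) IFF p2) = false OR false = false
NOT ((((p6 XOR p2) IFF p2) IFF p6) IFF NOT ((p6 OR p2) IFF ((p6 IMPLIES p2) IFF p6))) IMPLIES (((p2 XOR p6) IFF ((p2 IMPLIES p6) IFF p2)) OR ((p6 XOR p2) IFF p2)) = true IMPLIES false = false

false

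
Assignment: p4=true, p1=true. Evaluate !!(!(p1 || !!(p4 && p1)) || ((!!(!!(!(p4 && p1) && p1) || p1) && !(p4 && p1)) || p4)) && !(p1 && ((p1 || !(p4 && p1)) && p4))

false

p4 && p1 = true && true = true
!(p4 && p1) = !true = false
!!(p4 && p1) = !false = true
p1 || !!(p4 && p1) = true || true = true
!(p1 || !!(p4 && p1)) = !true = false
p4 && p1 = true && true = true
!(p4 && p1) = !true = false
!(p4 && p1) && p1 = false && true = false
!(!(p4 && p1) && p1) = !false = true
!!(!(p4 && p1) && p1) = !true = false
!!(!(p4 && p1) && p1) || p1 = false || true = true
!(!!(!(p4 && p1) && p1) || p1) = !true = false
!!(!!(!(p4 && p1) && p1) || p1) = !false = true
p4 && p1 = true && true = true
!(p4 && p1) = !true = false
!!(!!(!(p4 && p1) && p1) || p1) && !(p4 && p1) = true && false = false
(!!(!!(!(p4 && p1) && p1) || p1) && !(p4 && p1)) || p4 = false || true = true
!(p1 || !!(p4 && p1)) || ((!!(!!(!(p4 && p1) && p1) || p1) && !(p4 && p1)) || p4) = false || true = true
!(!(p1 || !!(p4 && p1)) || ((!!(!!(!(p4 && p1) && p1) || p1) && !(p4 && p1)) || p4)) = !true = false
!!(!(p1 || !!(p4 && p1)) || ((!!(!!(!(p4 && p1) && p1) || p1) && !(p4 && p1)) || p4)) = !false = true
p4 && p1 = true && true = true
!(p4 && p1) = !true = false
p1 || !(p4 && p1) = true || false = true
(p1 || !(p4 && p1)) && p4 = true && true = true
p1 && ((p1 || !(p4 && p1)) && p4) = true && true = true
!(p1 && ((p1 || !(p4 && p1)) && p4)) = !true = false
!!(!(p1 || !!(p4 && p1)) || ((!!(!!(!(p4 && p1) && p1) || p1) && !(p4 && p1)) || p4)) && !(p1 && ((p1 || !(p4 && p1)) && p4)) = true && false = false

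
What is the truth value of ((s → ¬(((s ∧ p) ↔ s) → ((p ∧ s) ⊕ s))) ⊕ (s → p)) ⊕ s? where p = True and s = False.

False

s ∧ p = False ∧ True = False
(s ∧ p) ↔ s = False ↔ False = True
p ∧ s = True ∧ False = False
(p ∧ s) ⊕ s = False ⊕ False = False
((s ∧ p) ↔ s) → ((p ∧ s) ⊕ s) = True → False = False
¬(((s ∧ p) ↔ s) → ((p ∧ s) ⊕ s)) = ¬False = True
s → ¬(((s ∧ p) ↔ s) → ((p ∧ s) ⊕ s)) = False → True = True
s → p = False → True = True
(s → ¬(((s ∧ p) ↔ s) → ((p ∧ s) ⊕ s))) ⊕ (s → p) = True ⊕ True = False
((s → ¬(((s ∧ p) ↔ s) → ((p ∧ s) ⊕ s))) ⊕ (s → p)) ⊕ s = False ⊕ False = False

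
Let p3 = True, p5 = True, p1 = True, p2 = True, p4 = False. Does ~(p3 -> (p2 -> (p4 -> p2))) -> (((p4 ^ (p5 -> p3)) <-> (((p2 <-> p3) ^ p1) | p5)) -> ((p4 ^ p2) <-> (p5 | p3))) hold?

p4 -> p2 = False -> True = True
p2 -> (p4 -> p2) = True -> True = True
p3 -> (p2 -> (p4 -> p2)) = True -> True = True
~(p3 -> (p2 -> (p4 -> p2))) = ~True = False
p5 -> p3 = True -> True = True
p4 ^ (p5 -> p3) = False ^ True = True
p2 <-> p3 = True <-> True = True
(p2 <-> p3) ^ p1 = True ^ True = False
((p2 <-> p3) ^ p1) | p5 = False | True = True
(p4 ^ (p5 -> p3)) <-> (((p2 <-> p3) ^ p1) | p5) = True <-> True = True
p4 ^ p2 = False ^ True = True
p5 | p3 = True | True = True
(p4 ^ p2) <-> (p5 | p3) = True <-> True = True
((p4 ^ (p5 -> p3)) <-> (((p2 <-> p3) ^ p1) | p5)) -> ((p4 ^ p2) <-> (p5 | p3)) = True -> True = True
~(p3 -> (p2 -> (p4 -> p2))) -> (((p4 ^ (p5 -> p3)) <-> (((p2 <-> p3) ^ p1) | p5)) -> ((p4 ^ p2) <-> (p5 | p3))) = False -> True = True

True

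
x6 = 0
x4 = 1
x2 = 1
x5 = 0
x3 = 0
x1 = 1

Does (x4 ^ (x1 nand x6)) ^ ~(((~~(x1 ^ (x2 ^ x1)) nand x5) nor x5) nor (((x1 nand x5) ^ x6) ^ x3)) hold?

Substituting x6=0, x4=1, x2=1, x5=0, x3=0, x1=1:
x1 nand x6 = 1 nand 0 = 1
x4 ^ (x1 nand x6) = 1 ^ 1 = 0
x2 ^ x1 = 1 ^ 1 = 0
x1 ^ (x2 ^ x1) = 1 ^ 0 = 1
~(x1 ^ (x2 ^ x1)) = ~1 = 0
~~(x1 ^ (x2 ^ x1)) = ~0 = 1
~~(x1 ^ (x2 ^ x1)) nand x5 = 1 nand 0 = 1
(~~(x1 ^ (x2 ^ x1)) nand x5) nor x5 = 1 nor 0 = 0
x1 nand x5 = 1 nand 0 = 1
(x1 nand x5) ^ x6 = 1 ^ 0 = 1
((x1 nand x5) ^ x6) ^ x3 = 1 ^ 0 = 1
((~~(x1 ^ (x2 ^ x1)) nand x5) nor x5) nor (((x1 nand x5) ^ x6) ^ x3) = 0 nor 1 = 0
~(((~~(x1 ^ (x2 ^ x1)) nand x5) nor x5) nor (((x1 nand x5) ^ x6) ^ x3)) = ~0 = 1
(x4 ^ (x1 nand x6)) ^ ~(((~~(x1 ^ (x2 ^ x1)) nand x5) nor x5) nor (((x1 nand x5) ^ x6) ^ x3)) = 0 ^ 1 = 1

1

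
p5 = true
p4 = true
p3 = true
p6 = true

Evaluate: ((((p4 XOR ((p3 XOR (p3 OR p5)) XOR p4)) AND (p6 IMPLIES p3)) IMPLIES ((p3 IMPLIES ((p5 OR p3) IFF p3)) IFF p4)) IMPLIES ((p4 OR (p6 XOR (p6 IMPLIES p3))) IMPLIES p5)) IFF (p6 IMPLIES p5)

p3 OR p5 = true OR true = true
p3 XOR (p3 OR p5) = true XOR true = false
(p3 XOR (p3 OR p5)) XOR p4 = false XOR true = true
p4 XOR ((p3 XOR (p3 OR p5)) XOR p4) = true XOR true = false
p6 IMPLIES p3 = true IMPLIES true = true
(p4 XOR ((p3 XOR (p3 OR p5)) XOR p4)) AND (p6 IMPLIES p3) = false AND true = false
p5 OR p3 = true OR true = true
(p5 OR p3) IFF p3 = true IFF true = true
p3 IMPLIES ((p5 OR p3) IFF p3) = true IMPLIES true = true
(p3 IMPLIES ((p5 OR p3) IFF p3)) IFF p4 = true IFF true = true
((p4 XOR ((p3 XOR (p3 OR p5)) XOR p4)) AND (p6 IMPLIES p3)) IMPLIES ((p3 IMPLIES ((p5 OR p3) IFF p3)) IFF p4) = false IMPLIES true = true
p6 IMPLIES p3 = true IMPLIES true = true
p6 XOR (p6 IMPLIES p3) = true XOR true = false
p4 OR (p6 XOR (p6 IMPLIES p3)) = true OR false = true
(p4 OR (p6 XOR (p6 IMPLIES p3))) IMPLIES p5 = true IMPLIES true = true
(((p4 XOR ((p3 XOR (p3 OR p5)) XOR p4)) AND (p6 IMPLIES p3)) IMPLIES ((p3 IMPLIES ((p5 OR p3) IFF p3)) IFF p4)) IMPLIES ((p4 OR (p6 XOR (p6 IMPLIES p3))) IMPLIES p5) = true IMPLIES true = true
p6 IMPLIES p5 = true IMPLIES true = true
((((p4 XOR ((p3 XOR (p3 OR p5)) XOR p4)) AND (p6 IMPLIES p3)) IMPLIES ((p3 IMPLIES ((p5 OR p3) IFF p3)) IFF p4)) IMPLIES ((p4 OR (p6 XOR (p6 IMPLIES p3))) IMPLIES p5)) IFF (p6 IMPLIES p5) = true IFF true = true

true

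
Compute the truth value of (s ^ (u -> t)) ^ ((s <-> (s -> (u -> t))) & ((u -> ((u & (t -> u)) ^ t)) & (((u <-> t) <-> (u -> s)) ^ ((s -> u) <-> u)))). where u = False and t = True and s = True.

u -> t = False -> True = True
s ^ (u -> t) = True ^ True = False
u -> t = False -> True = True
s -> (u -> t) = True -> True = True
s <-> (s -> (u -> t)) = True <-> True = True
t -> u = True -> False = False
u & (t -> u) = False & False = False
(u & (t -> u)) ^ t = False ^ True = True
u -> ((u & (t -> u)) ^ t) = False -> True = True
u <-> t = False <-> True = False
u -> s = False -> True = True
(u <-> t) <-> (u -> s) = False <-> True = False
s -> u = True -> False = False
(s -> u) <-> u = False <-> False = True
((u <-> t) <-> (u -> s)) ^ ((s -> u) <-> u) = False ^ True = True
(u -> ((u & (t -> u)) ^ t)) & (((u <-> t) <-> (u -> s)) ^ ((s -> u) <-> u)) = True & True = True
(s <-> (s -> (u -> t))) & ((u -> ((u & (t -> u)) ^ t)) & (((u <-> t) <-> (u -> s)) ^ ((s -> u) <-> u))) = True & True = True
(s ^ (u -> t)) ^ ((s <-> (s -> (u -> t))) & ((u -> ((u & (t -> u)) ^ t)) & (((u <-> t) <-> (u -> s)) ^ ((s -> u) <-> u)))) = False ^ True = True

True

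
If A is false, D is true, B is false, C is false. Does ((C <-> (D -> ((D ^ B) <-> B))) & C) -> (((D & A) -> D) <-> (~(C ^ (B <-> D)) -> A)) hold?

True

D ^ B = True ^ False = True
(D ^ B) <-> B = True <-> False = False
D -> ((D ^ B) <-> B) = True -> False = False
C <-> (D -> ((D ^ B) <-> B)) = False <-> False = True
(C <-> (D -> ((D ^ B) <-> B))) & C = True & False = False
D & A = True & False = False
(D & A) -> D = False -> True = True
B <-> D = False <-> True = False
C ^ (B <-> D) = False ^ False = False
~(C ^ (B <-> D)) = ~False = True
~(C ^ (B <-> D)) -> A = True -> False = False
((D & A) -> D) <-> (~(C ^ (B <-> D)) -> A) = True <-> False = False
((C <-> (D -> ((D ^ B) <-> B))) & C) -> (((D & A) -> D) <-> (~(C ^ (B <-> D)) -> A)) = False -> False = True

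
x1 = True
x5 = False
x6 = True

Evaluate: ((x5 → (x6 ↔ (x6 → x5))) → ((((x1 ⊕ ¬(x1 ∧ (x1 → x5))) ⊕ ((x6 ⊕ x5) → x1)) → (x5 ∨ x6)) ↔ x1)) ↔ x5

x6 → x5 = True → False = False
x6 ↔ (x6 → x5) = True ↔ False = False
x5 → (x6 ↔ (x6 → x5)) = False → False = True
x1 → x5 = True → False = False
x1 ∧ (x1 → x5) = True ∧ False = False
¬(x1 ∧ (x1 → x5)) = ¬False = True
x1 ⊕ ¬(x1 ∧ (x1 → x5)) = True ⊕ True = False
x6 ⊕ x5 = True ⊕ False = True
(x6 ⊕ x5) → x1 = True → True = True
(x1 ⊕ ¬(x1 ∧ (x1 → x5))) ⊕ ((x6 ⊕ x5) → x1) = False ⊕ True = True
x5 ∨ x6 = False ∨ True = True
((x1 ⊕ ¬(x1 ∧ (x1 → x5))) ⊕ ((x6 ⊕ x5) → x1)) → (x5 ∨ x6) = True → True = True
(((x1 ⊕ ¬(x1 ∧ (x1 → x5))) ⊕ ((x6 ⊕ x5) → x1)) → (x5 ∨ x6)) ↔ x1 = True ↔ True = True
(x5 → (x6 ↔ (x6 → x5))) → ((((x1 ⊕ ¬(x1 ∧ (x1 → x5))) ⊕ ((x6 ⊕ x5) → x1)) → (x5 ∨ x6)) ↔ x1) = True → True = True
((x5 → (x6 ↔ (x6 → x5))) → ((((x1 ⊕ ¬(x1 ∧ (x1 → x5))) ⊕ ((x6 ⊕ x5) → x1)) → (x5 ∨ x6)) ↔ x1)) ↔ x5 = True ↔ False = False

False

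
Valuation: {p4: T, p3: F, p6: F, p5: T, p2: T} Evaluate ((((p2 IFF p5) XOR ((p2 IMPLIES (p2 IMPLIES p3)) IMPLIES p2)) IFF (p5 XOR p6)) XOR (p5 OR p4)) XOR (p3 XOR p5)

p2 IFF p5 = T IFF T = T
p2 IMPLIES p3 = T IMPLIES F = F
p2 IMPLIES (p2 IMPLIES p3) = T IMPLIES F = F
(p2 IMPLIES (p2 IMPLIES p3)) IMPLIES p2 = F IMPLIES T = T
(p2 IFF p5) XOR ((p2 IMPLIES (p2 IMPLIES p3)) IMPLIES p2) = T XOR T = F
p5 XOR p6 = T XOR F = T
((p2 IFF p5) XOR ((p2 IMPLIES (p2 IMPLIES p3)) IMPLIES p2)) IFF (p5 XOR p6) = F IFF T = F
p5 OR p4 = T OR T = T
(((p2 IFF p5) XOR ((p2 IMPLIES (p2 IMPLIES p3)) IMPLIES p2)) IFF (p5 XOR p6)) XOR (p5 OR p4) = F XOR T = T
p3 XOR p5 = F XOR T = T
((((p2 IFF p5) XOR ((p2 IMPLIES (p2 IMPLIES p3)) IMPLIES p2)) IFF (p5 XOR p6)) XOR (p5 OR p4)) XOR (p3 XOR p5) = T XOR T = F

F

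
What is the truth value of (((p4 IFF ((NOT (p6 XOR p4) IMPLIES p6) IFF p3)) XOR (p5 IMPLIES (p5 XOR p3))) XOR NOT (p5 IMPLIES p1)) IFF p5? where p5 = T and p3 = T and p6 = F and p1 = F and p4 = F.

F

p6 XOR p4 = F XOR F = F
NOT (p6 XOR p4) = NOT F = T
NOT (p6 XOR p4) IMPLIES p6 = T IMPLIES F = F
(NOT (p6 XOR p4) IMPLIES p6) IFF p3 = F IFF T = F
p4 IFF ((NOT (p6 XOR p4) IMPLIES p6) IFF p3) = F IFF F = T
p5 XOR p3 = T XOR T = F
p5 IMPLIES (p5 XOR p3) = T IMPLIES F = F
(p4 IFF ((NOT (p6 XOR p4) IMPLIES p6) IFF p3)) XOR (p5 IMPLIES (p5 XOR p3)) = T XOR F = T
p5 IMPLIES p1 = T IMPLIES F = F
NOT (p5 IMPLIES p1) = NOT F = T
((p4 IFF ((NOT (p6 XOR p4) IMPLIES p6) IFF p3)) XOR (p5 IMPLIES (p5 XOR p3))) XOR NOT (p5 IMPLIES p1) = T XOR T = F
(((p4 IFF ((NOT (p6 XOR p4) IMPLIES p6) IFF p3)) XOR (p5 IMPLIES (p5 XOR p3))) XOR NOT (p5 IMPLIES p1)) IFF p5 = F IFF T = F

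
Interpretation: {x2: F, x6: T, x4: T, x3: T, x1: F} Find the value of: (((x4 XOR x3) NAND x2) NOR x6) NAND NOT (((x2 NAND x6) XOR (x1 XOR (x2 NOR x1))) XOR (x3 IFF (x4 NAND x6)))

T

Substituting x2=F, x6=T, x4=T, x3=T, x1=F:
x4 XOR x3 = T XOR T = F
(x4 XOR x3) NAND x2 = F NAND F = T
((x4 XOR x3) NAND x2) NOR x6 = T NOR T = F
x2 NAND x6 = F NAND T = T
x2 NOR x1 = F NOR F = T
x1 XOR (x2 NOR x1) = F XOR T = T
(x2 NAND x6) XOR (x1 XOR (x2 NOR x1)) = T XOR T = F
x4 NAND x6 = T NAND T = F
x3 IFF (x4 NAND x6) = T IFF F = F
((x2 NAND x6) XOR (x1 XOR (x2 NOR x1))) XOR (x3 IFF (x4 NAND x6)) = F XOR F = F
NOT (((x2 NAND x6) XOR (x1 XOR (x2 NOR x1))) XOR (x3 IFF (x4 NAND x6))) = NOT F = T
(((x4 XOR x3) NAND x2) NOR x6) NAND NOT (((x2 NAND x6) XOR (x1 XOR (x2 NOR x1))) XOR (x3 IFF (x4 NAND x6))) = F NAND T = T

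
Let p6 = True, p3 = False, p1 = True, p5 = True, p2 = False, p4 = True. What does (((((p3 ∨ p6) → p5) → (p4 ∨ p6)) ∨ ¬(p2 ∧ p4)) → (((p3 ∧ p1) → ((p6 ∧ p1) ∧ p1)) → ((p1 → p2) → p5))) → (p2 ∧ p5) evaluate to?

p3 ∨ p6 = False ∨ True = True
(p3 ∨ p6) → p5 = True → True = True
p4 ∨ p6 = True ∨ True = True
((p3 ∨ p6) → p5) → (p4 ∨ p6) = True → True = True
p2 ∧ p4 = False ∧ True = False
¬(p2 ∧ p4) = ¬False = True
(((p3 ∨ p6) → p5) → (p4 ∨ p6)) ∨ ¬(p2 ∧ p4) = True ∨ True = True
p3 ∧ p1 = False ∧ True = False
p6 ∧ p1 = True ∧ True = True
(p6 ∧ p1) ∧ p1 = True ∧ True = True
(p3 ∧ p1) → ((p6 ∧ p1) ∧ p1) = False → True = True
p1 → p2 = True → False = False
(p1 → p2) → p5 = False → True = True
((p3 ∧ p1) → ((p6 ∧ p1) ∧ p1)) → ((p1 → p2) → p5) = True → True = True
((((p3 ∨ p6) → p5) → (p4 ∨ p6)) ∨ ¬(p2 ∧ p4)) → (((p3 ∧ p1) → ((p6 ∧ p1) ∧ p1)) → ((p1 → p2) → p5)) = True → True = True
p2 ∧ p5 = False ∧ True = False
(((((p3 ∨ p6) → p5) → (p4 ∨ p6)) ∨ ¬(p2 ∧ p4)) → (((p3 ∧ p1) → ((p6 ∧ p1) ∧ p1)) → ((p1 → p2) → p5))) → (p2 ∧ p5) = True → False = False

False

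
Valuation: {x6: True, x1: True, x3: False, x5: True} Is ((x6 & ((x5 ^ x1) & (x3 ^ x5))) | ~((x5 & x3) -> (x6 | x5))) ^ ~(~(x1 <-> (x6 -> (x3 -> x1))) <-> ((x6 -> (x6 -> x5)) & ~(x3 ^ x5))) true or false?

False

Substituting x6=True, x1=True, x3=False, x5=True:
x5 ^ x1 = True ^ True = False
x3 ^ x5 = False ^ True = True
(x5 ^ x1) & (x3 ^ x5) = False & True = False
x6 & ((x5 ^ x1) & (x3 ^ x5)) = True & False = False
x5 & x3 = True & False = False
x6 | x5 = True | True = True
(x5 & x3) -> (x6 | x5) = False -> True = True
~((x5 & x3) -> (x6 | x5)) = ~True = False
(x6 & ((x5 ^ x1) & (x3 ^ x5))) | ~((x5 & x3) -> (x6 | x5)) = False | False = False
x3 -> x1 = False -> True = True
x6 -> (x3 -> x1) = True -> True = True
x1 <-> (x6 -> (x3 -> x1)) = True <-> True = True
~(x1 <-> (x6 -> (x3 -> x1))) = ~True = False
x6 -> x5 = True -> True = True
x6 -> (x6 -> x5) = True -> True = True
x3 ^ x5 = False ^ True = True
~(x3 ^ x5) = ~True = False
(x6 -> (x6 -> x5)) & ~(x3 ^ x5) = True & False = False
~(x1 <-> (x6 -> (x3 -> x1))) <-> ((x6 -> (x6 -> x5)) & ~(x3 ^ x5)) = False <-> False = True
~(~(x1 <-> (x6 -> (x3 -> x1))) <-> ((x6 -> (x6 -> x5)) & ~(x3 ^ x5))) = ~True = False
((x6 & ((x5 ^ x1) & (x3 ^ x5))) | ~((x5 & x3) -> (x6 | x5))) ^ ~(~(x1 <-> (x6 -> (x3 -> x1))) <-> ((x6 -> (x6 -> x5)) & ~(x3 ^ x5))) = False ^ False = False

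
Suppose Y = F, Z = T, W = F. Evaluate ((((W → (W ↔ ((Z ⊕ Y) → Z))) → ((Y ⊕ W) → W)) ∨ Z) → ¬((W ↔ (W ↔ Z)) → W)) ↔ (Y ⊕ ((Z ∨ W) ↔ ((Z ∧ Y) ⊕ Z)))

T

Z ⊕ Y = T ⊕ F = T
(Z ⊕ Y) → Z = T → T = T
W ↔ ((Z ⊕ Y) → Z) = F ↔ T = F
W → (W ↔ ((Z ⊕ Y) → Z)) = F → F = T
Y ⊕ W = F ⊕ F = F
(Y ⊕ W) → W = F → F = T
(W → (W ↔ ((Z ⊕ Y) → Z))) → ((Y ⊕ W) → W) = T → T = T
((W → (W ↔ ((Z ⊕ Y) → Z))) → ((Y ⊕ W) → W)) ∨ Z = T ∨ T = T
W ↔ Z = F ↔ T = F
W ↔ (W ↔ Z) = F ↔ F = T
(W ↔ (W ↔ Z)) → W = T → F = F
¬((W ↔ (W ↔ Z)) → W) = ¬F = T
(((W → (W ↔ ((Z ⊕ Y) → Z))) → ((Y ⊕ W) → W)) ∨ Z) → ¬((W ↔ (W ↔ Z)) → W) = T → T = T
Z ∨ W = T ∨ F = T
Z ∧ Y = T ∧ F = F
(Z ∧ Y) ⊕ Z = F ⊕ T = T
(Z ∨ W) ↔ ((Z ∧ Y) ⊕ Z) = T ↔ T = T
Y ⊕ ((Z ∨ W) ↔ ((Z ∧ Y) ⊕ Z)) = F ⊕ T = T
((((W → (W ↔ ((Z ⊕ Y) → Z))) → ((Y ⊕ W) → W)) ∨ Z) → ¬((W ↔ (W ↔ Z)) → W)) ↔ (Y ⊕ ((Z ∨ W) ↔ ((Z ∧ Y) ⊕ Z))) = T ↔ T = T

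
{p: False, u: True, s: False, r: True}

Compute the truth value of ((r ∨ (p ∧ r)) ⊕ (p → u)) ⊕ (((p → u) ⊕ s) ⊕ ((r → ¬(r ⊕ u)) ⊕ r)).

Substituting p=False, u=True, s=False, r=True:
p ∧ r = False ∧ True = False
r ∨ (p ∧ r) = True ∨ False = True
p → u = False → True = True
(r ∨ (p ∧ r)) ⊕ (p → u) = True ⊕ True = False
p → u = False → True = True
(p → u) ⊕ s = True ⊕ False = True
r ⊕ u = True ⊕ True = False
¬(r ⊕ u) = ¬False = True
r → ¬(r ⊕ u) = True → True = True
(r → ¬(r ⊕ u)) ⊕ r = True ⊕ True = False
((p → u) ⊕ s) ⊕ ((r → ¬(r ⊕ u)) ⊕ r) = True ⊕ False = True
((r ∨ (p ∧ r)) ⊕ (p → u)) ⊕ (((p → u) ⊕ s) ⊕ ((r → ¬(r ⊕ u)) ⊕ r)) = False ⊕ True = True

True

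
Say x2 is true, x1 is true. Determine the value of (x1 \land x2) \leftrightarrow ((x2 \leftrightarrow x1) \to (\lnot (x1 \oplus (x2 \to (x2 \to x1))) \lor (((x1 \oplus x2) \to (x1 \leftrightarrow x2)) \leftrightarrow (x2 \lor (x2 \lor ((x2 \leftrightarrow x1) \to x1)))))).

\text{True}

Substituting x2=\text{True}, x1=\text{True}:
x1 \land x2 = \text{True} \land \text{True} = \text{True}
x2 \leftrightarrow x1 = \text{True} \leftrightarrow \text{True} = \text{True}
x2 \to x1 = \text{True} \to \text{True} = \text{True}
x2 \to (x2 \to x1) = \text{True} \to \text{True} = \text{True}
x1 \oplus (x2 \to (x2 \to x1)) = \text{True} \oplus \text{True} = \text{False}
\lnot (x1 \oplus (x2 \to (x2 \to x1))) = \lnot \text{False} = \text{True}
x1 \oplus x2 = \text{True} \oplus \text{True} = \text{False}
x1 \leftrightarrow x2 = \text{True} \leftrightarrow \text{True} = \text{True}
(x1 \oplus x2) \to (x1 \leftrightarrow x2) = \text{False} \to \text{True} = \text{True}
x2 \leftrightarrow x1 = \text{True} \leftrightarrow \text{True} = \text{True}
(x2 \leftrightarrow x1) \to x1 = \text{True} \to \text{True} = \text{True}
x2 \lor ((x2 \leftrightarrow x1) \to x1) = \text{True} \lor \text{True} = \text{True}
x2 \lor (x2 \lor ((x2 \leftrightarrow x1) \to x1)) = \text{True} \lor \text{True} = \text{True}
((x1 \oplus x2) \to (x1 \leftrightarrow x2)) \leftrightarrow (x2 \lor (x2 \lor ((x2 \leftrightarrow x1) \to x1))) = \text{True} \leftrightarrow \text{True} = \text{True}
\lnot (x1 \oplus (x2 \to (x2 \to x1))) \lor (((x1 \oplus x2) \to (x1 \leftrightarrow x2)) \leftrightarrow (x2 \lor (x2 \lor ((x2 \leftrightarrow x1) \to x1)))) = \text{True} \lor \text{True} = \text{True}
(x2 \leftrightarrow x1) \to (\lnot (x1 \oplus (x2 \to (x2 \to x1))) \lor (((x1 \oplus x2) \to (x1 \leftrightarrow x2)) \leftrightarrow (x2 \lor (x2 \lor ((x2 \leftrightarrow x1) \to x1))))) = \text{True} \to \text{True} = \text{True}
(x1 \land x2) \leftrightarrow ((x2 \leftrightarrow x1) \to (\lnot (x1 \oplus (x2 \to (x2 \to x1))) \lor (((x1 \oplus x2) \to (x1 \leftrightarrow x2)) \leftrightarrow (x2 \lor (x2 \lor ((x2 \leftrightarrow x1) \to x1)))))) = \text{True} \leftrightarrow \text{True} = \text{True}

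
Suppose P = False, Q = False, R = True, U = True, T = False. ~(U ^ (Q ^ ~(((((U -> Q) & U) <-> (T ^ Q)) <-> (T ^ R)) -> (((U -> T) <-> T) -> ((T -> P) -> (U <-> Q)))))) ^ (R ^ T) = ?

Substituting P=False, Q=False, R=True, U=True, T=False:
U -> Q = True -> False = False
(U -> Q) & U = False & True = False
T ^ Q = False ^ False = False
((U -> Q) & U) <-> (T ^ Q) = False <-> False = True
T ^ R = False ^ True = True
(((U -> Q) & U) <-> (T ^ Q)) <-> (T ^ R) = True <-> True = True
U -> T = True -> False = False
(U -> T) <-> T = False <-> False = True
T -> P = False -> False = True
U <-> Q = True <-> False = False
(T -> P) -> (U <-> Q) = True -> False = False
((U -> T) <-> T) -> ((T -> P) -> (U <-> Q)) = True -> False = False
((((U -> Q) & U) <-> (T ^ Q)) <-> (T ^ R)) -> (((U -> T) <-> T) -> ((T -> P) -> (U <-> Q))) = True -> False = False
~(((((U -> Q) & U) <-> (T ^ Q)) <-> (T ^ R)) -> (((U -> T) <-> T) -> ((T -> P) -> (U <-> Q)))) = ~False = True
Q ^ ~(((((U -> Q) & U) <-> (T ^ Q)) <-> (T ^ R)) -> (((U -> T) <-> T) -> ((T -> P) -> (U <-> Q)))) = False ^ True = True
U ^ (Q ^ ~(((((U -> Q) & U) <-> (T ^ Q)) <-> (T ^ R)) -> (((U -> T) <-> T) -> ((T -> P) -> (U <-> Q))))) = True ^ True = False
~(U ^ (Q ^ ~(((((U -> Q) & U) <-> (T ^ Q)) <-> (T ^ R)) -> (((U -> T) <-> T) -> ((T -> P) -> (U <-> Q)))))) = ~False = True
R ^ T = True ^ False = True
~(U ^ (Q ^ ~(((((U -> Q) & U) <-> (T ^ Q)) <-> (T ^ R)) -> (((U -> T) <-> T) -> ((T -> P) -> (U <-> Q)))))) ^ (R ^ T) = True ^ True = False

False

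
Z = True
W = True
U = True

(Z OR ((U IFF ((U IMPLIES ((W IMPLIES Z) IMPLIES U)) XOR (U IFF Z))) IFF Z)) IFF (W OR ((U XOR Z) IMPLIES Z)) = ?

True

W IMPLIES Z = True IMPLIES True = True
(W IMPLIES Z) IMPLIES U = True IMPLIES True = True
U IMPLIES ((W IMPLIES Z) IMPLIES U) = True IMPLIES True = True
U IFF Z = True IFF True = True
(U IMPLIES ((W IMPLIES Z) IMPLIES U)) XOR (U IFF Z) = True XOR True = False
U IFF ((U IMPLIES ((W IMPLIES Z) IMPLIES U)) XOR (U IFF Z)) = True IFF False = False
(U IFF ((U IMPLIES ((W IMPLIES Z) IMPLIES U)) XOR (U IFF Z))) IFF Z = False IFF True = False
Z OR ((U IFF ((U IMPLIES ((W IMPLIES Z) IMPLIES U)) XOR (U IFF Z))) IFF Z) = True OR False = True
U XOR Z = True XOR True = False
(U XOR Z) IMPLIES Z = False IMPLIES True = True
W OR ((U XOR Z) IMPLIES Z) = True OR True = True
(Z OR ((U IFF ((U IMPLIES ((W IMPLIES Z) IMPLIES U)) XOR (U IFF Z))) IFF Z)) IFF (W OR ((U XOR Z) IMPLIES Z)) = True IFF True = True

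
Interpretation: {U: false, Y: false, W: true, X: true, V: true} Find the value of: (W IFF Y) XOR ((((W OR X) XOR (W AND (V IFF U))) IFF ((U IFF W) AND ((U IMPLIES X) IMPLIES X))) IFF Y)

W IFF Y = true IFF false = false
W OR X = true OR true = true
V IFF U = true IFF false = false
W AND (V IFF U) = true AND false = false
(W OR X) XOR (W AND (V IFF U)) = true XOR false = true
U IFF W = false IFF true = false
U IMPLIES X = false IMPLIES true = true
(U IMPLIES X) IMPLIES X = true IMPLIES true = true
(U IFF W) AND ((U IMPLIES X) IMPLIES X) = false AND true = false
((W OR X) XOR (W AND (V IFF U))) IFF ((U IFF W) AND ((U IMPLIES X) IMPLIES X)) = true IFF false = false
(((W OR X) XOR (W AND (V IFF U))) IFF ((U IFF W) AND ((U IMPLIES X) IMPLIES X))) IFF Y = false IFF false = true
(W IFF Y) XOR ((((W OR X) XOR (W AND (V IFF U))) IFF ((U IFF W) AND ((U IMPLIES X) IMPLIES X))) IFF Y) = false XOR true = true

true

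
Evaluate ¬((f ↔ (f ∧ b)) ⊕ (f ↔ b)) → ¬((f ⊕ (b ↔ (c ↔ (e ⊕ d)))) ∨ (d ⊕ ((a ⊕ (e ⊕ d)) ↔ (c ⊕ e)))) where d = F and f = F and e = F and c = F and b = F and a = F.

F

Substituting d=F, f=F, e=F, c=F, b=F, a=F:
f ∧ b = F ∧ F = F
f ↔ (f ∧ b) = F ↔ F = T
f ↔ b = F ↔ F = T
(f ↔ (f ∧ b)) ⊕ (f ↔ b) = T ⊕ T = F
¬((f ↔ (f ∧ b)) ⊕ (f ↔ b)) = ¬F = T
e ⊕ d = F ⊕ F = F
c ↔ (e ⊕ d) = F ↔ F = T
b ↔ (c ↔ (e ⊕ d)) = F ↔ T = F
f ⊕ (b ↔ (c ↔ (e ⊕ d))) = F ⊕ F = F
e ⊕ d = F ⊕ F = F
a ⊕ (e ⊕ d) = F ⊕ F = F
c ⊕ e = F ⊕ F = F
(a ⊕ (e ⊕ d)) ↔ (c ⊕ e) = F ↔ F = T
d ⊕ ((a ⊕ (e ⊕ d)) ↔ (c ⊕ e)) = F ⊕ T = T
(f ⊕ (b ↔ (c ↔ (e ⊕ d)))) ∨ (d ⊕ ((a ⊕ (e ⊕ d)) ↔ (c ⊕ e))) = F ∨ T = T
¬((f ⊕ (b ↔ (c ↔ (e ⊕ d)))) ∨ (d ⊕ ((a ⊕ (e ⊕ d)) ↔ (c ⊕ e)))) = ¬T = F
¬((f ↔ (f ∧ b)) ⊕ (f ↔ b)) → ¬((f ⊕ (b ↔ (c ↔ (e ⊕ d)))) ∨ (d ⊕ ((a ⊕ (e ⊕ d)) ↔ (c ⊕ e)))) = T → F = F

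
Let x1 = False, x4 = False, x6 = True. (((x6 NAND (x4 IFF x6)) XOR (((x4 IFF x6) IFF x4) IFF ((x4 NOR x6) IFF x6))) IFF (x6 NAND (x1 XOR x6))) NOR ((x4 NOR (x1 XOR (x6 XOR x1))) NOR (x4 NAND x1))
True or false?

x4 IFF x6 = False IFF True = False
x6 NAND (x4 IFF x6) = True NAND False = True
x4 IFF x6 = False IFF True = False
(x4 IFF x6) IFF x4 = False IFF False = True
x4 NOR x6 = False NOR True = False
(x4 NOR x6) IFF x6 = False IFF True = False
((x4 IFF x6) IFF x4) IFF ((x4 NOR x6) IFF x6) = True IFF False = False
(x6 NAND (x4 IFF x6)) XOR (((x4 IFF x6) IFF x4) IFF ((x4 NOR x6) IFF x6)) = True XOR False = True
x1 XOR x6 = False XOR True = True
x6 NAND (x1 XOR x6) = True NAND True = False
((x6 NAND (x4 IFF x6)) XOR (((x4 IFF x6) IFF x4) IFF ((x4 NOR x6) IFF x6))) IFF (x6 NAND (x1 XOR x6)) = True IFF False = False
x6 XOR x1 = True XOR False = True
x1 XOR (x6 XOR x1) = False XOR True = True
x4 NOR (x1 XOR (x6 XOR x1)) = False NOR True = False
x4 NAND x1 = False NAND False = True
(x4 NOR (x1 XOR (x6 XOR x1))) NOR (x4 NAND x1) = False NOR True = False
(((x6 NAND (x4 IFF x6)) XOR (((x4 IFF x6) IFF x4) IFF ((x4 NOR x6) IFF x6))) IFF (x6 NAND (x1 XOR x6))) NOR ((x4 NOR (x1 XOR (x6 XOR x1))) NOR (x4 NAND x1)) = False NOR False = True

True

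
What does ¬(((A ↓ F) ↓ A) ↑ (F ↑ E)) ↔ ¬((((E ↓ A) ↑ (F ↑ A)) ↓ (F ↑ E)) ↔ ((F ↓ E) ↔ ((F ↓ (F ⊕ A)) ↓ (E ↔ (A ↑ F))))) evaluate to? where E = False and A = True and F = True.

A ↓ F = True ↓ True = False
(A ↓ F) ↓ A = False ↓ True = False
F ↑ E = True ↑ False = True
((A ↓ F) ↓ A) ↑ (F ↑ E) = False ↑ True = True
¬(((A ↓ F) ↓ A) ↑ (F ↑ E)) = ¬True = False
E ↓ A = False ↓ True = False
F ↑ A = True ↑ True = False
(E ↓ A) ↑ (F ↑ A) = False ↑ False = True
F ↑ E = True ↑ False = True
((E ↓ A) ↑ (F ↑ A)) ↓ (F ↑ E) = True ↓ True = False
F ↓ E = True ↓ False = False
F ⊕ A = True ⊕ True = False
F ↓ (F ⊕ A) = True ↓ False = False
A ↑ F = True ↑ True = False
E ↔ (A ↑ F) = False ↔ False = True
(F ↓ (F ⊕ A)) ↓ (E ↔ (A ↑ F)) = False ↓ True = False
(F ↓ E) ↔ ((F ↓ (F ⊕ A)) ↓ (E ↔ (A ↑ F))) = False ↔ False = True
(((E ↓ A) ↑ (F ↑ A)) ↓ (F ↑ E)) ↔ ((F ↓ E) ↔ ((F ↓ (F ⊕ A)) ↓ (E ↔ (A ↑ F)))) = False ↔ True = False
¬((((E ↓ A) ↑ (F ↑ A)) ↓ (F ↑ E)) ↔ ((F ↓ E) ↔ ((F ↓ (F ⊕ A)) ↓ (E ↔ (A ↑ F))))) = ¬False = True
¬(((A ↓ F) ↓ A) ↑ (F ↑ E)) ↔ ¬((((E ↓ A) ↑ (F ↑ A)) ↓ (F ↑ E)) ↔ ((F ↓ E) ↔ ((F ↓ (F ⊕ A)) ↓ (E ↔ (A ↑ F))))) = False ↔ True = False

False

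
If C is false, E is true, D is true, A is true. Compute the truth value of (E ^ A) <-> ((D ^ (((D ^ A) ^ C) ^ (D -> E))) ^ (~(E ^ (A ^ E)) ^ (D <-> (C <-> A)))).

1

E ^ A = 1 ^ 1 = 0
D ^ A = 1 ^ 1 = 0
(D ^ A) ^ C = 0 ^ 0 = 0
D -> E = 1 -> 1 = 1
((D ^ A) ^ C) ^ (D -> E) = 0 ^ 1 = 1
D ^ (((D ^ A) ^ C) ^ (D -> E)) = 1 ^ 1 = 0
A ^ E = 1 ^ 1 = 0
E ^ (A ^ E) = 1 ^ 0 = 1
~(E ^ (A ^ E)) = ~1 = 0
C <-> A = 0 <-> 1 = 0
D <-> (C <-> A) = 1 <-> 0 = 0
~(E ^ (A ^ E)) ^ (D <-> (C <-> A)) = 0 ^ 0 = 0
(D ^ (((D ^ A) ^ C) ^ (D -> E))) ^ (~(E ^ (A ^ E)) ^ (D <-> (C <-> A))) = 0 ^ 0 = 0
(E ^ A) <-> ((D ^ (((D ^ A) ^ C) ^ (D -> E))) ^ (~(E ^ (A ^ E)) ^ (D <-> (C <-> A)))) = 0 <-> 0 = 1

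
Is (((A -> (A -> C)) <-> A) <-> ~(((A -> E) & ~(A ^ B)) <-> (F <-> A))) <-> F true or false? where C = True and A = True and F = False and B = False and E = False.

A -> C = True -> True = True
A -> (A -> C) = True -> True = True
(A -> (A -> C)) <-> A = True <-> True = True
A -> E = True -> False = False
A ^ B = True ^ False = True
~(A ^ B) = ~True = False
(A -> E) & ~(A ^ B) = False & False = False
F <-> A = False <-> True = False
((A -> E) & ~(A ^ B)) <-> (F <-> A) = False <-> False = True
~(((A -> E) & ~(A ^ B)) <-> (F <-> A)) = ~True = False
((A -> (A -> C)) <-> A) <-> ~(((A -> E) & ~(A ^ B)) <-> (F <-> A)) = True <-> False = False
(((A -> (A -> C)) <-> A) <-> ~(((A -> E) & ~(A ^ B)) <-> (F <-> A))) <-> F = False <-> False = True

True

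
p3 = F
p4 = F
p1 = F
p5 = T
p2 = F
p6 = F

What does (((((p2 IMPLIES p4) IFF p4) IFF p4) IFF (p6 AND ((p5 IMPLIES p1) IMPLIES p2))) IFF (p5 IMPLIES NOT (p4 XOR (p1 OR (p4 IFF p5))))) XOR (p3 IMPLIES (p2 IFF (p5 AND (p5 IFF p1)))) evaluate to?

T

Substituting p3=F, p4=F, p1=F, p5=T, p2=F, p6=F:
p2 IMPLIES p4 = F IMPLIES F = T
(p2 IMPLIES p4) IFF p4 = T IFF F = F
((p2 IMPLIES p4) IFF p4) IFF p4 = F IFF F = T
p5 IMPLIES p1 = T IMPLIES F = F
(p5 IMPLIES p1) IMPLIES p2 = F IMPLIES F = T
p6 AND ((p5 IMPLIES p1) IMPLIES p2) = F AND T = F
(((p2 IMPLIES p4) IFF p4) IFF p4) IFF (p6 AND ((p5 IMPLIES p1) IMPLIES p2)) = T IFF F = F
p4 IFF p5 = F IFF T = F
p1 OR (p4 IFF p5) = F OR F = F
p4 XOR (p1 OR (p4 IFF p5)) = F XOR F = F
NOT (p4 XOR (p1 OR (p4 IFF p5))) = NOT F = T
p5 IMPLIES NOT (p4 XOR (p1 OR (p4 IFF p5))) = T IMPLIES T = T
((((p2 IMPLIES p4) IFF p4) IFF p4) IFF (p6 AND ((p5 IMPLIES p1) IMPLIES p2))) IFF (p5 IMPLIES NOT (p4 XOR (p1 OR (p4 IFF p5)))) = F IFF T = F
p5 IFF p1 = T IFF F = F
p5 AND (p5 IFF p1) = T AND F = F
p2 IFF (p5 AND (p5 IFF p1)) = F IFF F = T
p3 IMPLIES (p2 IFF (p5 AND (p5 IFF p1))) = F IMPLIES T = T
(((((p2 IMPLIES p4) IFF p4) IFF p4) IFF (p6 AND ((p5 IMPLIES p1) IMPLIES p2))) IFF (p5 IMPLIES NOT (p4 XOR (p1 OR (p4 IFF p5))))) XOR (p3 IMPLIES (p2 IFF (p5 AND (p5 IFF p1)))) = F XOR T = T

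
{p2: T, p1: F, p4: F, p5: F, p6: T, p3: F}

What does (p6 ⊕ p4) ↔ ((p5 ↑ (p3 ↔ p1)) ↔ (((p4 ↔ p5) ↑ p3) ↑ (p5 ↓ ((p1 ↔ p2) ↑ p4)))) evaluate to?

p6 ⊕ p4 = T ⊕ F = T
p3 ↔ p1 = F ↔ F = T
p5 ↑ (p3 ↔ p1) = F ↑ T = T
p4 ↔ p5 = F ↔ F = T
(p4 ↔ p5) ↑ p3 = T ↑ F = T
p1 ↔ p2 = F ↔ T = F
(p1 ↔ p2) ↑ p4 = F ↑ F = T
p5 ↓ ((p1 ↔ p2) ↑ p4) = F ↓ T = F
((p4 ↔ p5) ↑ p3) ↑ (p5 ↓ ((p1 ↔ p2) ↑ p4)) = T ↑ F = T
(p5 ↑ (p3 ↔ p1)) ↔ (((p4 ↔ p5) ↑ p3) ↑ (p5 ↓ ((p1 ↔ p2) ↑ p4))) = T ↔ T = T
(p6 ⊕ p4) ↔ ((p5 ↑ (p3 ↔ p1)) ↔ (((p4 ↔ p5) ↑ p3) ↑ (p5 ↓ ((p1 ↔ p2) ↑ p4)))) = T ↔ T = T

T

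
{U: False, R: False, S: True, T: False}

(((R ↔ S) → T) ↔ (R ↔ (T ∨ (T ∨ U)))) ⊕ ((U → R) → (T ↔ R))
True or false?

Substituting U=False, R=False, S=True, T=False:
R ↔ S = False ↔ True = False
(R ↔ S) → T = False → False = True
T ∨ U = False ∨ False = False
T ∨ (T ∨ U) = False ∨ False = False
R ↔ (T ∨ (T ∨ U)) = False ↔ False = True
((R ↔ S) → T) ↔ (R ↔ (T ∨ (T ∨ U))) = True ↔ True = True
U → R = False → False = True
T ↔ R = False ↔ False = True
(U → R) → (T ↔ R) = True → True = True
(((R ↔ S) → T) ↔ (R ↔ (T ∨ (T ∨ U)))) ⊕ ((U → R) → (T ↔ R)) = True ⊕ True = False

False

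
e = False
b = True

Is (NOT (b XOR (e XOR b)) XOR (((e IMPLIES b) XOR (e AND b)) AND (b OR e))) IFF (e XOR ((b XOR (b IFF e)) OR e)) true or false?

e XOR b = False XOR True = True
b XOR (e XOR b) = True XOR True = False
NOT (b XOR (e XOR b)) = NOT False = True
e IMPLIES b = False IMPLIES True = True
e AND b = False AND True = False
(e IMPLIES b) XOR (e AND b) = True XOR False = True
b OR e = True OR False = True
((e IMPLIES b) XOR (e AND b)) AND (b OR e) = True AND True = True
NOT (b XOR (e XOR b)) XOR (((e IMPLIES b) XOR (e AND b)) AND (b OR e)) = True XOR True = False
b IFF e = True IFF False = False
b XOR (b IFF e) = True XOR False = True
(b XOR (b IFF e)) OR e = True OR False = True
e XOR ((b XOR (b IFF e)) OR e) = False XOR True = True
(NOT (b XOR (e XOR b)) XOR (((e IMPLIES b) XOR (e AND b)) AND (b OR e))) IFF (e XOR ((b XOR (b IFF e)) OR e)) = False IFF True = False

False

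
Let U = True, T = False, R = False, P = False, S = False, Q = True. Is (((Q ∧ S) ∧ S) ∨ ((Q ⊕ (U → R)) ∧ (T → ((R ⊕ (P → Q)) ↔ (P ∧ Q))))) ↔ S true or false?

False

Substituting U=True, T=False, R=False, P=False, S=False, Q=True:
Q ∧ S = True ∧ False = False
(Q ∧ S) ∧ S = False ∧ False = False
U → R = True → False = False
Q ⊕ (U → R) = True ⊕ False = True
P → Q = False → True = True
R ⊕ (P → Q) = False ⊕ True = True
P ∧ Q = False ∧ True = False
(R ⊕ (P → Q)) ↔ (P ∧ Q) = True ↔ False = False
T → ((R ⊕ (P → Q)) ↔ (P ∧ Q)) = False → False = True
(Q ⊕ (U → R)) ∧ (T → ((R ⊕ (P → Q)) ↔ (P ∧ Q))) = True ∧ True = True
((Q ∧ S) ∧ S) ∨ ((Q ⊕ (U → R)) ∧ (T → ((R ⊕ (P → Q)) ↔ (P ∧ Q)))) = False ∨ True = True
(((Q ∧ S) ∧ S) ∨ ((Q ⊕ (U → R)) ∧ (T → ((R ⊕ (P → Q)) ↔ (P ∧ Q))))) ↔ S = True ↔ False = False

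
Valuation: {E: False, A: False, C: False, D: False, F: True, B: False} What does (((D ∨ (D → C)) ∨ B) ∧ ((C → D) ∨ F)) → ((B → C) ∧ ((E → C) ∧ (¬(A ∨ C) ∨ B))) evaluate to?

True

D → C = False → False = True
D ∨ (D → C) = False ∨ True = True
(D ∨ (D → C)) ∨ B = True ∨ False = True
C → D = False → False = True
(C → D) ∨ F = True ∨ True = True
((D ∨ (D → C)) ∨ B) ∧ ((C → D) ∨ F) = True ∧ True = True
B → C = False → False = True
E → C = False → False = True
A ∨ C = False ∨ False = False
¬(A ∨ C) = ¬False = True
¬(A ∨ C) ∨ B = True ∨ False = True
(E → C) ∧ (¬(A ∨ C) ∨ B) = True ∧ True = True
(B → C) ∧ ((E → C) ∧ (¬(A ∨ C) ∨ B)) = True ∧ True = True
(((D ∨ (D → C)) ∨ B) ∧ ((C → D) ∨ F)) → ((B → C) ∧ ((E → C) ∧ (¬(A ∨ C) ∨ B))) = True → True = True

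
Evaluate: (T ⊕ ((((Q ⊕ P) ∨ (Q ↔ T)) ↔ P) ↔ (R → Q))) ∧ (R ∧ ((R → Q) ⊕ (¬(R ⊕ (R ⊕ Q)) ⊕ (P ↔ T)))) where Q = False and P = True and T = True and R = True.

False

Q ⊕ P = False ⊕ True = True
Q ↔ T = False ↔ True = False
(Q ⊕ P) ∨ (Q ↔ T) = True ∨ False = True
((Q ⊕ P) ∨ (Q ↔ T)) ↔ P = True ↔ True = True
R → Q = True → False = False
(((Q ⊕ P) ∨ (Q ↔ T)) ↔ P) ↔ (R → Q) = True ↔ False = False
T ⊕ ((((Q ⊕ P) ∨ (Q ↔ T)) ↔ P) ↔ (R → Q)) = True ⊕ False = True
R → Q = True → False = False
R ⊕ Q = True ⊕ False = True
R ⊕ (R ⊕ Q) = True ⊕ True = False
¬(R ⊕ (R ⊕ Q)) = ¬False = True
P ↔ T = True ↔ True = True
¬(R ⊕ (R ⊕ Q)) ⊕ (P ↔ T) = True ⊕ True = False
(R → Q) ⊕ (¬(R ⊕ (R ⊕ Q)) ⊕ (P ↔ T)) = False ⊕ False = False
R ∧ ((R → Q) ⊕ (¬(R ⊕ (R ⊕ Q)) ⊕ (P ↔ T))) = True ∧ False = False
(T ⊕ ((((Q ⊕ P) ∨ (Q ↔ T)) ↔ P) ↔ (R → Q))) ∧ (R ∧ ((R → Q) ⊕ (¬(R ⊕ (R ⊕ Q)) ⊕ (P ↔ T)))) = True ∧ False = False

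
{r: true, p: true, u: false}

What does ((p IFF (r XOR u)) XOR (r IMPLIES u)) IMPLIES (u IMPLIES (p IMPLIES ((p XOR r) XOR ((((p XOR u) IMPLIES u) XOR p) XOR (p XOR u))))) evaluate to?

true

r XOR u = true XOR false = true
p IFF (r XOR u) = true IFF true = true
r IMPLIES u = true IMPLIES false = false
(p IFF (r XOR u)) XOR (r IMPLIES u) = true XOR false = true
p XOR r = true XOR true = false
p XOR u = true XOR false = true
(p XOR u) IMPLIES u = true IMPLIES false = false
((p XOR u) IMPLIES u) XOR p = false XOR true = true
p XOR u = true XOR false = true
(((p XOR u) IMPLIES u) XOR p) XOR (p XOR u) = true XOR true = false
(p XOR r) XOR ((((p XOR u) IMPLIES u) XOR p) XOR (p XOR u)) = false XOR false = false
p IMPLIES ((p XOR r) XOR ((((p XOR u) IMPLIES u) XOR p) XOR (p XOR u))) = true IMPLIES false = false
u IMPLIES (p IMPLIES ((p XOR r) XOR ((((p XOR u) IMPLIES u) XOR p) XOR (p XOR u)))) = false IMPLIES false = true
((p IFF (r XOR u)) XOR (r IMPLIES u)) IMPLIES (u IMPLIES (p IMPLIES ((p XOR r) XOR ((((p XOR u) IMPLIES u) XOR p) XOR (p XOR u))))) = true IMPLIES true = true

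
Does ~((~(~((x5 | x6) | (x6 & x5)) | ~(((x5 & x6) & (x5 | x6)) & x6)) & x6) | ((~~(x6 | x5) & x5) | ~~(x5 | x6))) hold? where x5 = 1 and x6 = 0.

0

Substituting x5=1, x6=0:
x5 | x6 = 1 | 0 = 1
x6 & x5 = 0 & 1 = 0
(x5 | x6) | (x6 & x5) = 1 | 0 = 1
~((x5 | x6) | (x6 & x5)) = ~1 = 0
x5 & x6 = 1 & 0 = 0
x5 | x6 = 1 | 0 = 1
(x5 & x6) & (x5 | x6) = 0 & 1 = 0
((x5 & x6) & (x5 | x6)) & x6 = 0 & 0 = 0
~(((x5 & x6) & (x5 | x6)) & x6) = ~0 = 1
~((x5 | x6) | (x6 & x5)) | ~(((x5 & x6) & (x5 | x6)) & x6) = 0 | 1 = 1
~(~((x5 | x6) | (x6 & x5)) | ~(((x5 & x6) & (x5 | x6)) & x6)) = ~1 = 0
~(~((x5 | x6) | (x6 & x5)) | ~(((x5 & x6) & (x5 | x6)) & x6)) & x6 = 0 & 0 = 0
x6 | x5 = 0 | 1 = 1
~(x6 | x5) = ~1 = 0
~~(x6 | x5) = ~0 = 1
~~(x6 | x5) & x5 = 1 & 1 = 1
x5 | x6 = 1 | 0 = 1
~(x5 | x6) = ~1 = 0
~~(x5 | x6) = ~0 = 1
(~~(x6 | x5) & x5) | ~~(x5 | x6) = 1 | 1 = 1
(~(~((x5 | x6) | (x6 & x5)) | ~(((x5 & x6) & (x5 | x6)) & x6)) & x6) | ((~~(x6 | x5) & x5) | ~~(x5 | x6)) = 0 | 1 = 1
~((~(~((x5 | x6) | (x6 & x5)) | ~(((x5 & x6) & (x5 | x6)) & x6)) & x6) | ((~~(x6 | x5) & x5) | ~~(x5 | x6))) = ~1 = 0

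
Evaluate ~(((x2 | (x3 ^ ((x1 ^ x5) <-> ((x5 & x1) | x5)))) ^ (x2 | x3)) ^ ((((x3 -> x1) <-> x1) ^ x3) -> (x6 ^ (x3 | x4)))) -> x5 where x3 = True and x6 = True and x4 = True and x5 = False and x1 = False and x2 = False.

Substituting x3=True, x6=True, x4=True, x5=False, x1=False, x2=False:
x1 ^ x5 = False ^ False = False
x5 & x1 = False & False = False
(x5 & x1) | x5 = False | False = False
(x1 ^ x5) <-> ((x5 & x1) | x5) = False <-> False = True
x3 ^ ((x1 ^ x5) <-> ((x5 & x1) | x5)) = True ^ True = False
x2 | (x3 ^ ((x1 ^ x5) <-> ((x5 & x1) | x5))) = False | False = False
x2 | x3 = False | True = True
(x2 | (x3 ^ ((x1 ^ x5) <-> ((x5 & x1) | x5)))) ^ (x2 | x3) = False ^ True = True
x3 -> x1 = True -> False = False
(x3 -> x1) <-> x1 = False <-> False = True
((x3 -> x1) <-> x1) ^ x3 = True ^ True = False
x3 | x4 = True | True = True
x6 ^ (x3 | x4) = True ^ True = False
(((x3 -> x1) <-> x1) ^ x3) -> (x6 ^ (x3 | x4)) = False -> False = True
((x2 | (x3 ^ ((x1 ^ x5) <-> ((x5 & x1) | x5)))) ^ (x2 | x3)) ^ ((((x3 -> x1) <-> x1) ^ x3) -> (x6 ^ (x3 | x4))) = True ^ True = False
~(((x2 | (x3 ^ ((x1 ^ x5) <-> ((x5 & x1) | x5)))) ^ (x2 | x3)) ^ ((((x3 -> x1) <-> x1) ^ x3) -> (x6 ^ (x3 | x4)))) = ~False = True
~(((x2 | (x3 ^ ((x1 ^ x5) <-> ((x5 & x1) | x5)))) ^ (x2 | x3)) ^ ((((x3 -> x1) <-> x1) ^ x3) -> (x6 ^ (x3 | x4)))) -> x5 = True -> False = False

False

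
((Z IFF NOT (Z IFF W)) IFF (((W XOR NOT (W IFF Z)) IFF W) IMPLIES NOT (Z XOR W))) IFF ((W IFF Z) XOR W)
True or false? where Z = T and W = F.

F

Z IFF W = T IFF F = F
NOT (Z IFF W) = NOT F = T
Z IFF NOT (Z IFF W) = T IFF T = T
W IFF Z = F IFF T = F
NOT (W IFF Z) = NOT F = T
W XOR NOT (W IFF Z) = F XOR T = T
(W XOR NOT (W IFF Z)) IFF W = T IFF F = F
Z XOR W = T XOR F = T
NOT (Z XOR W) = NOT T = F
((W XOR NOT (W IFF Z)) IFF W) IMPLIES NOT (Z XOR W) = F IMPLIES F = T
(Z IFF NOT (Z IFF W)) IFF (((W XOR NOT (W IFF Z)) IFF W) IMPLIES NOT (Z XOR W)) = T IFF T = T
W IFF Z = F IFF T = F
(W IFF Z) XOR W = F XOR F = F
((Z IFF NOT (Z IFF W)) IFF (((W XOR NOT (W IFF Z)) IFF W) IMPLIES NOT (Z XOR W))) IFF ((W IFF Z) XOR W) = T IFF F = F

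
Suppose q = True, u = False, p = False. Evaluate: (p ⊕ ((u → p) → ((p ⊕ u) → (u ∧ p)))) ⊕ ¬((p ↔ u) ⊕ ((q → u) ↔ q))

u → p = False → False = True
p ⊕ u = False ⊕ False = False
u ∧ p = False ∧ False = False
(p ⊕ u) → (u ∧ p) = False → False = True
(u → p) → ((p ⊕ u) → (u ∧ p)) = True → True = True
p ⊕ ((u → p) → ((p ⊕ u) → (u ∧ p))) = False ⊕ True = True
p ↔ u = False ↔ False = True
q → u = True → False = False
(q → u) ↔ q = False ↔ True = False
(p ↔ u) ⊕ ((q → u) ↔ q) = True ⊕ False = True
¬((p ↔ u) ⊕ ((q → u) ↔ q)) = ¬True = False
(p ⊕ ((u → p) → ((p ⊕ u) → (u ∧ p)))) ⊕ ¬((p ↔ u) ⊕ ((q → u) ↔ q)) = True ⊕ False = True

True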